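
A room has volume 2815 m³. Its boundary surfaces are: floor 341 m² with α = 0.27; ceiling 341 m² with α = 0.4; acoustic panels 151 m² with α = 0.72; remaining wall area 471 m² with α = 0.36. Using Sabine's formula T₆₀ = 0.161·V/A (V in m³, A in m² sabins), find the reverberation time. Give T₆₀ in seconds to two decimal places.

Summing Sᵢαᵢ: 341·0.27 + 341·0.4 + 151·0.72 + 471·0.36 = 506.75 m².
T₆₀ = 0.161·V/A = 0.161·2815/506.75 = 0.894 s.

0.89 s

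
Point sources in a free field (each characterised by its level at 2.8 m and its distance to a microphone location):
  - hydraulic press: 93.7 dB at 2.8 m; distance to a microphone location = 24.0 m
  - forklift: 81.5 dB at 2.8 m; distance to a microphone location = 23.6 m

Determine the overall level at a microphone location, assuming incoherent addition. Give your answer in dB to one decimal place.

First find each source's level at the receiver (point-source: −20·log₁₀(r/r_ref)), then combine on an intensity basis.
hydraulic press: 93.7 − 20·log₁₀(24.0/2.8) = 93.7 − 18.66 = 75.04 dB.
forklift: 81.5 − 20·log₁₀(23.6/2.8) = 81.5 − 18.52 = 62.98 dB.
Σ 10^(L/10) = 3.390e+07 → L_total = 10·log₁₀(3.390e+07) = 75.30 dB.

75.3 dB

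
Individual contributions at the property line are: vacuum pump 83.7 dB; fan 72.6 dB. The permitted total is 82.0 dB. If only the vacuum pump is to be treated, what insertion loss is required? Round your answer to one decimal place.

Everything except the vacuum pump sums to 10^(72.6/10) = 1.820e+07 in linear terms, 72.60 dB.
To meet 82.0 dB overall, the treated vacuum pump may contribute at most 10^(82.0/10) − 1.820e+07 = 1.403e+08, i.e. 81.47 dB.
Required insertion loss = 83.7 − 81.47 = 2.23 dB.

2.2 dB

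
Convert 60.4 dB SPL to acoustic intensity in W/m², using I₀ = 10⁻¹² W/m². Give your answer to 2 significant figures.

1.1e-06 W/m²

I/I₀ = 10^(60.4/10) = 1.096e+06, so I = 1.096e+06 × 10⁻¹² W/m².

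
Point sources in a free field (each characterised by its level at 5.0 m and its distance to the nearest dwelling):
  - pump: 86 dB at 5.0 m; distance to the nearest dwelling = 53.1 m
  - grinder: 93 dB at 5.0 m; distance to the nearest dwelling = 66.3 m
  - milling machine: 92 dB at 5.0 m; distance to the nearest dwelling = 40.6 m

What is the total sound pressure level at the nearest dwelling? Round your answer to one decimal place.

Apply inverse-square spreading to bring every level to the receiver, then sum 10^(L/10).
pump: 86 − 20·log₁₀(53.1/5.0) = 86 − 20.52 = 65.48 dB.
grinder: 93 − 20·log₁₀(66.3/5.0) = 93 − 22.45 = 70.55 dB.
milling machine: 92 − 20·log₁₀(40.6/5.0) = 92 − 18.19 = 73.81 dB.
Σ 10^(L/10) = 3.892e+07 → L_total = 10·log₁₀(3.892e+07) = 75.90 dB.

75.9 dB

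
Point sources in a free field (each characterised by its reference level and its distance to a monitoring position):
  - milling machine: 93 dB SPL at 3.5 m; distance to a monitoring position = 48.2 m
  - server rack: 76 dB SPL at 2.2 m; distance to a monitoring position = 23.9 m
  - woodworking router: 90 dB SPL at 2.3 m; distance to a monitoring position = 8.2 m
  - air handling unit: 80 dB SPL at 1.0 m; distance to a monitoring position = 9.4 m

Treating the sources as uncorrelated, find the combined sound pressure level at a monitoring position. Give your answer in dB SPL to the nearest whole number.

Propagate each source to the receiver with L = L_ref − 20·log₁₀(r/r_ref), then add intensities.
milling machine: 93 − 20·log₁₀(48.2/3.5) = 93 − 22.78 = 70.22 dB SPL.
server rack: 76 − 20·log₁₀(23.9/2.2) = 76 − 20.72 = 55.28 dB SPL.
woodworking router: 90 − 20·log₁₀(8.2/2.3) = 90 − 11.04 = 78.96 dB SPL.
air handling unit: 80 − 20·log₁₀(9.4/1.0) = 80 − 19.46 = 60.54 dB SPL.
Σ 10^(L/10) = 9.066e+07 → L_total = 10·log₁₀(9.066e+07) = 79.57 dB SPL.

80 dB SPL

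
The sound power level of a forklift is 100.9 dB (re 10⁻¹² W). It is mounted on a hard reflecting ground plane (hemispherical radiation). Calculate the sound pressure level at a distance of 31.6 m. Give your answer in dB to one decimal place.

Free-field hemispherical radiation: L_p = L_w − 10·log₁₀(2π·r²), r = 31.6 m.
2π·r² = 6274 m², 10·log₁₀ of that is 37.976 dB.
L_p = 100.9 − 37.976 = 62.92 dB.

62.9 dB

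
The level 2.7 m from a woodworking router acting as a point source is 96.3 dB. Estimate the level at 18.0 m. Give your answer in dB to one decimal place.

79.8 dB

For a point source, L₂ = L₁ − 20·log₁₀(r₂/r₁).
L₂ = 96.3 − 20·log₁₀(18.0/2.7) = 96.3 − 16.478 = 79.82 dB.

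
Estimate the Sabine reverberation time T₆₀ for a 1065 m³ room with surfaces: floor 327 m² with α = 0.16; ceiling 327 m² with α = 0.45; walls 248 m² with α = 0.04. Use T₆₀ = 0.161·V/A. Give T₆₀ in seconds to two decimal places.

Summing Sᵢαᵢ: 327·0.16 + 327·0.45 + 248·0.04 = 209.39 m².
T₆₀ = 0.161 × 1065 / 209.39 = 0.819 s.

0.82 s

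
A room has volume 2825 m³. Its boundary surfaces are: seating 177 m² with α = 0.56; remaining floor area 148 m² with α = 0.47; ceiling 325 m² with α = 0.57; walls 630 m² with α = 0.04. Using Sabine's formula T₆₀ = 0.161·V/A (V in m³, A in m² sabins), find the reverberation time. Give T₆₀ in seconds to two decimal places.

1.20 s

A = Σ Sᵢαᵢ = 177·0.56 + 148·0.47 + 325·0.57 + 630·0.04 = 379.13 m².
T₆₀ = 0.161·V/A = 0.161·2825/379.13 = 1.200 s.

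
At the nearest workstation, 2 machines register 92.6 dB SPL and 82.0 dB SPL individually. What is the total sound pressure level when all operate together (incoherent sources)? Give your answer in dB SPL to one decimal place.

For uncorrelated sources the intensities add, so convert each level to linear form, sum, and take 10·log₁₀ of the total.
Σ 10^(L/10) = 10^(92.6/10) + 10^(82.0/10) = 1.978e+09.
L_total = 10·log₁₀(1.978e+09) = 92.96 dB SPL.

93.0 dB SPL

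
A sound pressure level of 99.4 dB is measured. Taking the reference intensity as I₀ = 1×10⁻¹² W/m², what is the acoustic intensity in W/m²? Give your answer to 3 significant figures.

L = 10·log₁₀(I/I₀) ⇒ I = I₀·10^(L/10) = 10⁻¹² × 10^9.94.

0.00871 W/m²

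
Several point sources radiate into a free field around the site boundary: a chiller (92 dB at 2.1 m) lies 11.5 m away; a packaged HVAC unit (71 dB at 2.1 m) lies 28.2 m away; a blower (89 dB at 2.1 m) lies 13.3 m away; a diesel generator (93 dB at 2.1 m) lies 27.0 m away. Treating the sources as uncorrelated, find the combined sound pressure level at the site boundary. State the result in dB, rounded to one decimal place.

79.3 dB

First find each source's level at the receiver (point-source: −20·log₁₀(r/r_ref)), then combine on an intensity basis.
chiller: 92 − 20·log₁₀(11.5/2.1) = 92 − 14.77 = 77.23 dB.
packaged HVAC unit: 71 − 20·log₁₀(28.2/2.1) = 71 − 22.56 = 48.44 dB.
blower: 89 − 20·log₁₀(13.3/2.1) = 89 − 16.03 = 72.97 dB.
diesel generator: 93 − 20·log₁₀(27.0/2.1) = 93 − 22.18 = 70.82 dB.
Σ 10^(L/10) = 8.479e+07 → L_total = 10·log₁₀(8.479e+07) = 79.28 dB.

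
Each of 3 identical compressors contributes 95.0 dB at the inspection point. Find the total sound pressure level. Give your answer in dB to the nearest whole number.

100 dB

N identical incoherent sources raise the level by 10·log₁₀ N.
L_total = 95.0 + 10·log₁₀(3) = 95.0 + 4.771 = 99.77 dB.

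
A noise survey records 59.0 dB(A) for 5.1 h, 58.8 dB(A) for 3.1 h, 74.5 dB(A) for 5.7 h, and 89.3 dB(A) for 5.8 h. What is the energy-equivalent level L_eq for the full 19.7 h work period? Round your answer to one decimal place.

Weight each interval's intensity by its duration and average over T = 19.7 h:
Σ tᵢ·10^(Lᵢ/10) = 5.1·10^(59.0/10) + 3.1·10^(58.8/10) + 5.7·10^(74.5/10) + 5.8·10^(89.3/10) = 5.104e+09.
L_eq = 10·log₁₀(5.104e+09/19.7) = 84.13 dB(A).

84.1 dB(A)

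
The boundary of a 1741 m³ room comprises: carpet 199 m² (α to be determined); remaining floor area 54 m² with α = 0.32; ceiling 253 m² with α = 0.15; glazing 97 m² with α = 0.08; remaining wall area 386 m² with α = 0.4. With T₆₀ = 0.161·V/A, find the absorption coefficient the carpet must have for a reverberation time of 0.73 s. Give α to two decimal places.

A = 0.161·V/T₆₀ = 0.161·1741/0.73 = 383.97 m² sabins.
Absorption from the other surfaces = 54·0.32 + 253·0.15 + 97·0.08 + 386·0.4 = 217.39 m², so the carpet must supply 166.58 m² over 199 m².
α = 166.58/199 = 0.837.

0.84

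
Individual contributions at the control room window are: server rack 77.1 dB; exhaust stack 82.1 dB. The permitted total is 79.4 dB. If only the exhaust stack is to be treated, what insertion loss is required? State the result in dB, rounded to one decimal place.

Everything except the exhaust stack sums to 10^(77.1/10) = 5.129e+07 in linear terms, 77.10 dB.
The limit corresponds to 10^(79.4/10) = 8.710e+07; subtracting the fixed part leaves 3.581e+07 for the exhaust stack, i.e. 75.54 dB.
So the exhaust stack must be reduced from 82.1 to 75.54 dB: IL = 6.56 dB.

6.6 dB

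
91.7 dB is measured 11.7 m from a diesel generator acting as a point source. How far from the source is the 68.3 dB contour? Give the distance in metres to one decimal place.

For a point source L₁ − L₂ = 20·log₁₀(r₂/r₁), so r₂ = r₁·10^((L₁−L₂)/20).
r₂ = 11.7·10^((91.7−68.3)/20) = 11.7·10^(23.4/20) = 173.06 m.

173.1 m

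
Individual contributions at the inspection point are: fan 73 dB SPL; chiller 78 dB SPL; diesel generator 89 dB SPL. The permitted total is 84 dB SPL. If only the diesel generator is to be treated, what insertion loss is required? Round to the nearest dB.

7 dB

The untreated sources together contribute 10^(73/10) + 10^(78/10) = 8.305e+07, i.e. 79.19 dB SPL.
The limit corresponds to 10^(84/10) = 2.512e+08; subtracting the fixed part leaves 1.681e+08 for the diesel generator, i.e. 82.26 dB SPL.
So the diesel generator must be reduced from 89 to 82.26 dB SPL: IL = 6.74 dB.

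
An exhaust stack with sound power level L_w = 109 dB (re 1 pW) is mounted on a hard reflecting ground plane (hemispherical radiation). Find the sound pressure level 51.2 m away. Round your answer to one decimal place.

66.8 dB

Free-field hemispherical radiation: L_p = L_w − 10·log₁₀(2π·r²), r = 51.2 m.
2π·r² = 1.647e+04 m², 10·log₁₀ of that is 42.167 dB.
L_p = 109 − 42.167 = 66.83 dB.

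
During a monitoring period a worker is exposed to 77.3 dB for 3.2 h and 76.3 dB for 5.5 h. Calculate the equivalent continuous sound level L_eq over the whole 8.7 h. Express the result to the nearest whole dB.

77 dB

L_eq = 10·log₁₀[(1/T)·Σ tᵢ·10^(Lᵢ/10)] with T = 8.7 h.
Σ tᵢ·10^(Lᵢ/10) = 3.2·10^(77.3/10) + 5.5·10^(76.3/10) = 4.065e+08.
L_eq = 10·log₁₀(4.065e+08/8.7) = 76.70 dB.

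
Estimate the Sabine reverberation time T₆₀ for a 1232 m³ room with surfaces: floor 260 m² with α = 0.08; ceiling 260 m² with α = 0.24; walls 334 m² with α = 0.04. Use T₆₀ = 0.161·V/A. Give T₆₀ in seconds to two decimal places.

2.05 s

Summing Sᵢαᵢ: 260·0.08 + 260·0.24 + 334·0.04 = 96.56 m².
T₆₀ = 0.161·V/A = 0.161·1232/96.56 = 2.054 s.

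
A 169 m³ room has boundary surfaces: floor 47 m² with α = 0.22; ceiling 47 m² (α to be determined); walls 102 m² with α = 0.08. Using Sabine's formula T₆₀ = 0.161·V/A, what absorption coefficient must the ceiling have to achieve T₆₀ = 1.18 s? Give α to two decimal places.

0.10

Required total absorption A = 0.161·169/1.18 = 23.06 m².
Absorption from the other surfaces = 47·0.22 + 102·0.08 = 18.50 m², so the ceiling must supply 4.56 m² over 47 m².
α = 4.56/47 = 0.097.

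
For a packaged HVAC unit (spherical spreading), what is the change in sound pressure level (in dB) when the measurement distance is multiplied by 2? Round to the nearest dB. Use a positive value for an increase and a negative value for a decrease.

Point-source spreading: ΔL = −20·log₁₀(r₂/r₁).
ΔL = −20·log₁₀(2) = -6.02 dB.

-6 dB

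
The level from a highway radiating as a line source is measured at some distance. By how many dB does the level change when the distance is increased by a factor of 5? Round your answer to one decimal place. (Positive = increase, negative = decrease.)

Line-source spreading: ΔL = −10·log₁₀(r₂/r₁).
ΔL = −10·log₁₀(5) = -6.99 dB.

-7.0 dB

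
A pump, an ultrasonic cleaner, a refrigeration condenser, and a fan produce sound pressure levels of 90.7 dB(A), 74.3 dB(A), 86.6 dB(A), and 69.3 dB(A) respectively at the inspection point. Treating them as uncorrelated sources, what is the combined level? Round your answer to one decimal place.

Incoherent sources combine by intensity addition: L_total = 10·log₁₀(Σ 10^(L_i/10)).
Σ 10^(L/10) = 10^(90.7/10) + 10^(74.3/10) + 10^(86.6/10) + 10^(69.3/10) = 1.667e+09.
L_total = 10·log₁₀(1.667e+09) = 92.22 dB(A).

92.2 dB(A)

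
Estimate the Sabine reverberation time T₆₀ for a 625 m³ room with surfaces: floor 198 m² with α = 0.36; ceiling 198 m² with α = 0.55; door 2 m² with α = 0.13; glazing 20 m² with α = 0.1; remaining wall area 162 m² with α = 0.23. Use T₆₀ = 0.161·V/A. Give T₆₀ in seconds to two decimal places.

A = Σ Sᵢαᵢ = 198·0.36 + 198·0.55 + 2·0.13 + 20·0.1 + 162·0.23 = 219.70 m².
T₆₀ = 0.161 × 625 / 219.70 = 0.458 s.

0.46 s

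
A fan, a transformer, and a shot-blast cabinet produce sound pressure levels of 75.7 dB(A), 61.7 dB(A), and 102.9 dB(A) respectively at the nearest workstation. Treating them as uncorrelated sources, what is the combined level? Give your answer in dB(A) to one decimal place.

For uncorrelated sources the intensities add, so convert each level to linear form, sum, and take 10·log₁₀ of the total.
Σ 10^(L/10) = 10^(75.7/10) + 10^(61.7/10) + 10^(102.9/10) = 1.954e+10.
L_total = 10·log₁₀(1.954e+10) = 102.91 dB(A).

102.9 dB(A)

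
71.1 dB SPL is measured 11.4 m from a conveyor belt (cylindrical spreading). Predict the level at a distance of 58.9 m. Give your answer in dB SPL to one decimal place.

64.0 dB SPL

Line-source attenuation: ΔL = 10·log₁₀(r₂/r₁) = 10·log₁₀(58.9/11.4) = 7.132 dB.
L₂ = 71.1 − 10·log₁₀(58.9/11.4) = 71.1 − 7.132 = 63.97 dB SPL.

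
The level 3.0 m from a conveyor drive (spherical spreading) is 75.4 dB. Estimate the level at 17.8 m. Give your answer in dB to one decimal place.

59.9 dB

Spherical spreading from a point source gives a 20·log₁₀(r₂/r₁) drop.
L₂ = 75.4 − 20·log₁₀(17.8/3.0) = 75.4 − 15.466 = 59.93 dB.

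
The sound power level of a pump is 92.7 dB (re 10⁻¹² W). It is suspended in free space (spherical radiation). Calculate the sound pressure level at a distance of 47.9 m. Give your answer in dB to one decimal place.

Free-field spherical radiation: L_p = L_w − 10·log₁₀(4π·r²), r = 47.9 m.
4π·r² = 2.883e+04 m², 10·log₁₀ of that is 44.599 dB.
L_p = 92.7 − 44.599 = 48.10 dB.

48.1 dB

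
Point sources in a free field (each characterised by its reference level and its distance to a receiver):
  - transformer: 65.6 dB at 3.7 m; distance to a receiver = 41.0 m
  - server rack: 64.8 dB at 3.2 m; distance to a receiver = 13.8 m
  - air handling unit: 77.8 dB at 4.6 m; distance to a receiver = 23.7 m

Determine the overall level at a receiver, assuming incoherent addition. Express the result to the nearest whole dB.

64 dB

Apply inverse-square spreading to bring every level to the receiver, then sum 10^(L/10).
transformer: 65.6 − 20·log₁₀(41.0/3.7) = 65.6 − 20.89 = 44.71 dB.
server rack: 64.8 − 20·log₁₀(13.8/3.2) = 64.8 − 12.69 = 52.11 dB.
air handling unit: 77.8 − 20·log₁₀(23.7/4.6) = 77.8 − 14.24 = 63.56 dB.
Σ 10^(L/10) = 2.462e+06 → L_total = 10·log₁₀(2.462e+06) = 63.91 dB.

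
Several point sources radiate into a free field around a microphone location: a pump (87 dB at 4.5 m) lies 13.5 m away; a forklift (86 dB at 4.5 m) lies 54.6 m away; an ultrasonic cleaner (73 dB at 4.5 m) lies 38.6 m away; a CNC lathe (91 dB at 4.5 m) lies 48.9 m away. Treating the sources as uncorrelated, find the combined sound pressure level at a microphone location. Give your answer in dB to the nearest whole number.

78 dB

Apply inverse-square spreading to bring every level to the receiver, then sum 10^(L/10).
pump: 87 − 20·log₁₀(13.5/4.5) = 87 − 9.54 = 77.46 dB.
forklift: 86 − 20·log₁₀(54.6/4.5) = 86 − 21.68 = 64.32 dB.
ultrasonic cleaner: 73 − 20·log₁₀(38.6/4.5) = 73 − 18.67 = 54.33 dB.
CNC lathe: 91 − 20·log₁₀(48.9/4.5) = 91 − 20.72 = 70.28 dB.
Σ 10^(L/10) = 6.932e+07 → L_total = 10·log₁₀(6.932e+07) = 78.41 dB.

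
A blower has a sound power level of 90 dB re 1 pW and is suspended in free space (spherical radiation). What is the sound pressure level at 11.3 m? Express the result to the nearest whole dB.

58 dB

Free-field spherical radiation: L_p = L_w − 10·log₁₀(4π·r²), r = 11.3 m.
4π·r² = 1605 m², 10·log₁₀ of that is 32.054 dB.
L_p = 90 − 32.054 = 57.95 dB.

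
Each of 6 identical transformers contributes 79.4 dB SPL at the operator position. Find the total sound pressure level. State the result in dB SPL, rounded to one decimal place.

87.2 dB SPL

N identical incoherent sources raise the level by 10·log₁₀ N.
L_total = 79.4 + 10·log₁₀(6) = 79.4 + 7.782 = 87.18 dB SPL.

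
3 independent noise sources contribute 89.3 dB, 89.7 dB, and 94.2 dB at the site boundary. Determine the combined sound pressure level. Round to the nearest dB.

For uncorrelated sources the intensities add, so convert each level to linear form, sum, and take 10·log₁₀ of the total.
Σ 10^(L/10) = 10^(89.3/10) + 10^(89.7/10) + 10^(94.2/10) = 4.415e+09.
L_total = 10·log₁₀(4.415e+09) = 96.45 dB.

96 dB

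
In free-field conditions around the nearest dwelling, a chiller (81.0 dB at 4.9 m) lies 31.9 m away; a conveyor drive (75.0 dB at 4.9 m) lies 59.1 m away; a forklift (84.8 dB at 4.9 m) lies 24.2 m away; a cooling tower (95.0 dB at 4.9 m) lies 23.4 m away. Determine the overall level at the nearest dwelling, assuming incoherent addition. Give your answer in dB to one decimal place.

Apply inverse-square spreading to bring every level to the receiver, then sum 10^(L/10).
chiller: 81.0 − 20·log₁₀(31.9/4.9) = 81.0 − 16.27 = 64.73 dB.
conveyor drive: 75.0 − 20·log₁₀(59.1/4.9) = 75.0 − 21.63 = 53.37 dB.
forklift: 84.8 − 20·log₁₀(24.2/4.9) = 84.8 − 13.87 = 70.93 dB.
cooling tower: 95.0 − 20·log₁₀(23.4/4.9) = 95.0 − 13.58 = 81.42 dB.
Σ 10^(L/10) = 1.542e+08 → L_total = 10·log₁₀(1.542e+08) = 81.88 dB.

81.9 dB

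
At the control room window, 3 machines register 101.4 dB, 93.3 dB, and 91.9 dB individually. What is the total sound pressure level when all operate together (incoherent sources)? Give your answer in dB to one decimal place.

For uncorrelated sources the intensities add, so convert each level to linear form, sum, and take 10·log₁₀ of the total.
Σ 10^(L/10) = 10^(101.4/10) + 10^(93.3/10) + 10^(91.9/10) = 1.749e+10.
L_total = 10·log₁₀(1.749e+10) = 102.43 dB.

102.4 dB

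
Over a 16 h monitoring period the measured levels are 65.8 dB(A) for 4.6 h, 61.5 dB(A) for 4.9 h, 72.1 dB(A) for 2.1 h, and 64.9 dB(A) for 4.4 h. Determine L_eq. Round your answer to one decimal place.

66.5 dB(A)

The energy average is taken in the linear domain: L_eq = 10·log₁₀[(Σ tᵢ·10^(Lᵢ/10))/T], T = 16 h.
Σ tᵢ·10^(Lᵢ/10) = 4.6·10^(65.8/10) + 4.9·10^(61.5/10) + 2.1·10^(72.1/10) + 4.4·10^(64.9/10) = 7.207e+07.
L_eq = 10·log₁₀(7.207e+07/16) = 66.54 dB(A).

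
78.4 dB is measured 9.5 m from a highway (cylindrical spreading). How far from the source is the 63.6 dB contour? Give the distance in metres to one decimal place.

286.9 m

The 14.8 dB drop corresponds to a distance ratio of 10^(14.8/10) for a line source.
r₂ = 9.5·10^((78.4−63.6)/10) = 9.5·10^(14.8/10) = 286.90 m.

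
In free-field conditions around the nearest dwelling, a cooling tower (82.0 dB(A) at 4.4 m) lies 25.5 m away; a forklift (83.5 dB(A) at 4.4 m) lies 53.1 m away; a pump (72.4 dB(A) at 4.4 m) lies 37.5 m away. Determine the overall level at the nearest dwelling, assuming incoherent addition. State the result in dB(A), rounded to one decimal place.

68.1 dB(A)

Apply inverse-square spreading to bring every level to the receiver, then sum 10^(L/10).
cooling tower: 82.0 − 20·log₁₀(25.5/4.4) = 82.0 − 15.26 = 66.74 dB(A).
forklift: 83.5 − 20·log₁₀(53.1/4.4) = 83.5 − 21.63 = 61.87 dB(A).
pump: 72.4 − 20·log₁₀(37.5/4.4) = 72.4 − 18.61 = 53.79 dB(A).
Σ 10^(L/10) = 6.495e+06 → L_total = 10·log₁₀(6.495e+06) = 68.13 dB(A).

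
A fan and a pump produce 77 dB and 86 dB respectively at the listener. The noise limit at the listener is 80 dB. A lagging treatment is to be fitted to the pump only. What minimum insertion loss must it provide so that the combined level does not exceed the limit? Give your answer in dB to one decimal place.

9.0 dB

Everything except the pump sums to 10^(77/10) = 5.012e+07 in linear terms, 77.00 dB.
To meet 80 dB overall, the treated pump may contribute at most 10^(80/10) − 5.012e+07 = 4.988e+07, i.e. 76.98 dB.
So the pump must be reduced from 86 to 76.98 dB: IL = 9.02 dB.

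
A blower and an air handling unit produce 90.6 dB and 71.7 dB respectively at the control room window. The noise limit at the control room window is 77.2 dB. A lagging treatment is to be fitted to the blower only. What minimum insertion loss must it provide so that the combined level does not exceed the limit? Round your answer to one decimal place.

Everything except the blower sums to 10^(71.7/10) = 1.479e+07 in linear terms, 71.70 dB.
The limit corresponds to 10^(77.2/10) = 5.248e+07; subtracting the fixed part leaves 3.769e+07 for the blower, i.e. 75.76 dB.
Required insertion loss = 90.6 − 75.76 = 14.84 dB.

14.8 dB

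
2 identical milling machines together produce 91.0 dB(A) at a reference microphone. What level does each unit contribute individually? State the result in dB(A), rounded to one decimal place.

88.0 dB(A)

For N identical incoherent sources L_total = L₁ + 10·log₁₀ N, so L₁ = 91.0 − 10·log₁₀(2) = 91.0 − 3.010.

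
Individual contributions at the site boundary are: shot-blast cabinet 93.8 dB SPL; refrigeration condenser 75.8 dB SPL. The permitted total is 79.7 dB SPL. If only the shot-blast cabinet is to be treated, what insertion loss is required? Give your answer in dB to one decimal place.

Everything except the shot-blast cabinet sums to 10^(75.8/10) = 3.802e+07 in linear terms, 75.80 dB SPL.
The limit corresponds to 10^(79.7/10) = 9.333e+07; subtracting the fixed part leaves 5.531e+07 for the shot-blast cabinet, i.e. 77.43 dB SPL.
So the shot-blast cabinet must be reduced from 93.8 to 77.43 dB SPL: IL = 16.37 dB.

16.4 dB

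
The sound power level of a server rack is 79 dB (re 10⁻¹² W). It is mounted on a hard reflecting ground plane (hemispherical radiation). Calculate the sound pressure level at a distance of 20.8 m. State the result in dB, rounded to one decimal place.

L_p = L_w − 10·log₁₀(2π·r²) with r = 20.8 m.
2π·r² = 2718 m², 10·log₁₀ of that is 34.343 dB.
L_p = 79 − 34.343 = 44.66 dB.

44.7 dB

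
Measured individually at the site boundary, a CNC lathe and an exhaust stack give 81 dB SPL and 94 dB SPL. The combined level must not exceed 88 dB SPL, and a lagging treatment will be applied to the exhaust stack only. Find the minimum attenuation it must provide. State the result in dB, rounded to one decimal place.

The untreated sources together contribute 10^(81/10) = 1.259e+08, i.e. 81.00 dB SPL.
To meet 88 dB SPL overall, the treated exhaust stack may contribute at most 10^(88/10) − 1.259e+08 = 5.051e+08, i.e. 87.03 dB SPL.
So the exhaust stack must be reduced from 94 to 87.03 dB SPL: IL = 6.97 dB.

7.0 dB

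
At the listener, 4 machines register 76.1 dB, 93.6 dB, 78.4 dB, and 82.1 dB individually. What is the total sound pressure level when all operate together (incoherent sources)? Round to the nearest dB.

94 dB

For uncorrelated sources the intensities add, so convert each level to linear form, sum, and take 10·log₁₀ of the total.
Σ 10^(L/10) = 10^(76.1/10) + 10^(93.6/10) + 10^(78.4/10) + 10^(82.1/10) = 2.563e+09.
L_total = 10·log₁₀(2.563e+09) = 94.09 dB.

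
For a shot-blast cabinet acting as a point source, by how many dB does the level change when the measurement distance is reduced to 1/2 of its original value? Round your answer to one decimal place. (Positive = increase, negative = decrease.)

A point source loses 6 dB per doubling of distance; generally ΔL = −20·log₁₀(r₂/r₁).
ΔL = −20·log₁₀(0.5) = +6.02 dB.

+6.0 dB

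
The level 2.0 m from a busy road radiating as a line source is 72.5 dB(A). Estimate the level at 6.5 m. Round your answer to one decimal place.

67.4 dB(A)

Line-source attenuation: ΔL = 10·log₁₀(r₂/r₁) = 10·log₁₀(6.5/2.0) = 5.119 dB.
L₂ = 72.5 − 10·log₁₀(6.5/2.0) = 72.5 − 5.119 = 67.38 dB(A).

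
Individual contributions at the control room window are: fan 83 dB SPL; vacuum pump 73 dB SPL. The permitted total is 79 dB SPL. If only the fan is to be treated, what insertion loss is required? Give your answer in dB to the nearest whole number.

The untreated sources together contribute 10^(73/10) = 1.995e+07, i.e. 73.00 dB SPL.
To meet 79 dB SPL overall, the treated fan may contribute at most 10^(79/10) − 1.995e+07 = 5.948e+07, i.e. 77.74 dB SPL.
Required insertion loss = 83 − 77.74 = 5.26 dB.

5 dB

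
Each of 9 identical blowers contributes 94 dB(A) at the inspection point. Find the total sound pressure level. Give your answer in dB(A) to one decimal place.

103.5 dB(A)

N identical incoherent sources raise the level by 10·log₁₀ N.
L_total = 94 + 10·log₁₀(9) = 94 + 9.542 = 103.54 dB(A).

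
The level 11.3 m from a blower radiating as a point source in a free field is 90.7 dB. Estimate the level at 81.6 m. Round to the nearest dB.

74 dB

Point-source attenuation: ΔL = 20·log₁₀(r₂/r₁) = 20·log₁₀(81.6/11.3) = 17.172 dB.
L₂ = 90.7 − 20·log₁₀(81.6/11.3) = 90.7 − 17.172 = 73.53 dB.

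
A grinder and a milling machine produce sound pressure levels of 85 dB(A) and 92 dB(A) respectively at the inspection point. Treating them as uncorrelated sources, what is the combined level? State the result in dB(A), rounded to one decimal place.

92.8 dB(A)

Incoherent sources combine by intensity addition: L_total = 10·log₁₀(Σ 10^(L_i/10)).
Σ 10^(L/10) = 10^(85/10) + 10^(92/10) = 1.901e+09.
L_total = 10·log₁₀(1.901e+09) = 92.79 dB(A).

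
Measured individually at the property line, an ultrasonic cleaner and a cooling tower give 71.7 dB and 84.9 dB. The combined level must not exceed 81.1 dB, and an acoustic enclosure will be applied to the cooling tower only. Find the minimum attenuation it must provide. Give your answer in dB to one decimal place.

4.3 dB

The untreated sources together contribute 10^(71.7/10) = 1.479e+07, i.e. 71.70 dB.
To meet 81.1 dB overall, the treated cooling tower may contribute at most 10^(81.1/10) − 1.479e+07 = 1.140e+08, i.e. 80.57 dB.
Required insertion loss = 84.9 − 80.57 = 4.33 dB.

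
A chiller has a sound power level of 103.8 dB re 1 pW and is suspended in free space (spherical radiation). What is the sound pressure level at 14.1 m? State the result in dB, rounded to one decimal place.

The power spreads over a sphere of area 4π·r², so L_p = L_w − 10·log₁₀(4π·r²).
4π·r² = 2498 m², 10·log₁₀ of that is 33.976 dB.
L_p = 103.8 − 33.976 = 69.82 dB.

69.8 dB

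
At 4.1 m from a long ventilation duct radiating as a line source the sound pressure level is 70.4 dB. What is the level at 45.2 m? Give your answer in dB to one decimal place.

For a line source, L₂ = L₁ − 10·log₁₀(r₂/r₁).
L₂ = 70.4 − 10·log₁₀(45.2/4.1) = 70.4 − 10.424 = 59.98 dB.

60.0 dB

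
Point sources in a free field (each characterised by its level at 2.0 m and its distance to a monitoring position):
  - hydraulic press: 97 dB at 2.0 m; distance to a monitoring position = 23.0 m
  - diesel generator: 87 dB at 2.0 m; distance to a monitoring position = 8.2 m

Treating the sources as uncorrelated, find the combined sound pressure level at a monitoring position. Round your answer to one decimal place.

First find each source's level at the receiver (point-source: −20·log₁₀(r/r_ref)), then combine on an intensity basis.
hydraulic press: 97 − 20·log₁₀(23.0/2.0) = 97 − 21.21 = 75.79 dB.
diesel generator: 87 − 20·log₁₀(8.2/2.0) = 87 − 12.26 = 74.74 dB.
Σ 10^(L/10) = 6.771e+07 → L_total = 10·log₁₀(6.771e+07) = 78.31 dB.

78.3 dB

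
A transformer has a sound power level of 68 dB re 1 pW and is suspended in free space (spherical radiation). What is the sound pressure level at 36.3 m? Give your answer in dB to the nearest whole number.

The power spreads over a sphere of area 4π·r², so L_p = L_w − 10·log₁₀(4π·r²).
4π·r² = 1.656e+04 m², 10·log₁₀ of that is 42.190 dB.
L_p = 68 − 42.190 = 25.81 dB.

26 dB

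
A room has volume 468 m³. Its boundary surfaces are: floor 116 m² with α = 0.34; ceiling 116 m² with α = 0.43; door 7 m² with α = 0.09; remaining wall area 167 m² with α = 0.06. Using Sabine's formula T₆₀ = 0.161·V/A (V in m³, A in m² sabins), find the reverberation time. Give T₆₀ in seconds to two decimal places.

0.75 s

Total absorption A = 116·0.34 + 116·0.43 + 7·0.09 + 167·0.06 = 99.97 m² sabins.
T₆₀ = 0.161 × 468 / 99.97 = 0.754 s.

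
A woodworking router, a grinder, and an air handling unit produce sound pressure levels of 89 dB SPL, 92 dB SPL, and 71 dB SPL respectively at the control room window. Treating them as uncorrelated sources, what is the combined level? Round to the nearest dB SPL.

For uncorrelated sources the intensities add, so convert each level to linear form, sum, and take 10·log₁₀ of the total.
Σ 10^(L/10) = 10^(89/10) + 10^(92/10) + 10^(71/10) = 2.392e+09.
L_total = 10·log₁₀(2.392e+09) = 93.79 dB SPL.

94 dB SPL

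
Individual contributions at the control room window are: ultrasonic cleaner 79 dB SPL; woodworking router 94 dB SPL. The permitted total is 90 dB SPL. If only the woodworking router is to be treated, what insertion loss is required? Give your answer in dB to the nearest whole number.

4 dB

Fixed contribution from the other source: Σ 10^(L/10) = 10^(79/10) = 7.943e+07 (79.00 dB SPL).
To meet 90 dB SPL overall, the treated woodworking router may contribute at most 10^(90/10) − 7.943e+07 = 9.206e+08, i.e. 89.64 dB SPL.
So the woodworking router must be reduced from 94 to 89.64 dB SPL: IL = 4.36 dB.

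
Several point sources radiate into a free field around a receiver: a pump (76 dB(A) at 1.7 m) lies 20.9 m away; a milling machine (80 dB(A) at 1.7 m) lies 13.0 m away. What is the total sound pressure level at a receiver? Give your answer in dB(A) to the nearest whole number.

63 dB(A)

Propagate each source to the receiver with L = L_ref − 20·log₁₀(r/r_ref), then add intensities.
pump: 76 − 20·log₁₀(20.9/1.7) = 76 − 21.79 = 54.21 dB(A).
milling machine: 80 − 20·log₁₀(13.0/1.7) = 80 − 17.67 = 62.33 dB(A).
Σ 10^(L/10) = 1.973e+06 → L_total = 10·log₁₀(1.973e+06) = 62.95 dB(A).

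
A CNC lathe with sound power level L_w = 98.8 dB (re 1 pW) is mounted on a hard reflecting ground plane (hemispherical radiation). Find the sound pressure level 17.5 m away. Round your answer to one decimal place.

66.0 dB

Free-field hemispherical radiation: L_p = L_w − 10·log₁₀(2π·r²), r = 17.5 m.
2π·r² = 1924 m², 10·log₁₀ of that is 32.843 dB.
L_p = 98.8 − 32.843 = 65.96 dB.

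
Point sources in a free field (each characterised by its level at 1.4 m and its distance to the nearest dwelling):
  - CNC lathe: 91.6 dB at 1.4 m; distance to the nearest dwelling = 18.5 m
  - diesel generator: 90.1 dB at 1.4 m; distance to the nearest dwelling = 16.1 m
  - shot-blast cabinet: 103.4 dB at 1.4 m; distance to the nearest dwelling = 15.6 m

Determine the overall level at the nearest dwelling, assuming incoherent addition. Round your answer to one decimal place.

Propagate each source to the receiver with L = L_ref − 20·log₁₀(r/r_ref), then add intensities.
CNC lathe: 91.6 − 20·log₁₀(18.5/1.4) = 91.6 − 22.42 = 69.18 dB.
diesel generator: 90.1 − 20·log₁₀(16.1/1.4) = 90.1 − 21.21 = 68.89 dB.
shot-blast cabinet: 103.4 − 20·log₁₀(15.6/1.4) = 103.4 − 20.94 = 82.46 dB.
Σ 10^(L/10) = 1.922e+08 → L_total = 10·log₁₀(1.922e+08) = 82.84 dB.

82.8 dB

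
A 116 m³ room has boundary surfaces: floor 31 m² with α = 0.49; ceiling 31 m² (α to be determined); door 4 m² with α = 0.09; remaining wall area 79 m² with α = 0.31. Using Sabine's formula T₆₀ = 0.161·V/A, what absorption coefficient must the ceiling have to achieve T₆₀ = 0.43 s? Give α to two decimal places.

Required total absorption A = 0.161·116/0.43 = 43.43 m².
Absorption from the other surfaces = 31·0.49 + 4·0.09 + 79·0.31 = 40.04 m², so the ceiling must supply 3.39 m² over 31 m².
α = 3.39/31 = 0.109.

0.11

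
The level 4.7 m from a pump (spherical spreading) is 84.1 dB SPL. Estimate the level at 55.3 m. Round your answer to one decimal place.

62.7 dB SPL

Spherical spreading from a point source gives a 20·log₁₀(r₂/r₁) drop.
L₂ = 84.1 − 20·log₁₀(55.3/4.7) = 84.1 − 21.413 = 62.69 dB SPL.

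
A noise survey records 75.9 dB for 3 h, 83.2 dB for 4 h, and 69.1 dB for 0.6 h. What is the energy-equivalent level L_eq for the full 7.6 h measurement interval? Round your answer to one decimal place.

Weight each interval's intensity by its duration and average over T = 7.6 h:
Σ tᵢ·10^(Lᵢ/10) = 3·10^(75.9/10) + 4·10^(83.2/10) + 0.6·10^(69.1/10) = 9.573e+08.
L_eq = 10·log₁₀(9.573e+08/7.6) = 81.00 dB.

81.0 dB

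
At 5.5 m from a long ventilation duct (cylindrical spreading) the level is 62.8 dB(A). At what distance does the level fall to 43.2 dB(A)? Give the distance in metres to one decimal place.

501.6 m

For a line source L₁ − L₂ = 10·log₁₀(r₂/r₁), so r₂ = r₁·10^((L₁−L₂)/10).
r₂ = 5.5·10^((62.8−43.2)/10) = 5.5·10^(19.6/10) = 501.61 m.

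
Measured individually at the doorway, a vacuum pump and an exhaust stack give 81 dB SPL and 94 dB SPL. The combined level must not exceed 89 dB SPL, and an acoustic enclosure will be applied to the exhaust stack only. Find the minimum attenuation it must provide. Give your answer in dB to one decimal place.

Everything except the exhaust stack sums to 10^(81/10) = 1.259e+08 in linear terms, 81.00 dB SPL.
The limit corresponds to 10^(89/10) = 7.943e+08; subtracting the fixed part leaves 6.684e+08 for the exhaust stack, i.e. 88.25 dB SPL.
So the exhaust stack must be reduced from 94 to 88.25 dB SPL: IL = 5.75 dB.

5.7 dB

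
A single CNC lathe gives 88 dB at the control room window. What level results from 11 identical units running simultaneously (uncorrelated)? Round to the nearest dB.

98 dB

N identical incoherent sources raise the level by 10·log₁₀ N.
L_total = 88 + 10·log₁₀(11) = 88 + 10.414 = 98.41 dB.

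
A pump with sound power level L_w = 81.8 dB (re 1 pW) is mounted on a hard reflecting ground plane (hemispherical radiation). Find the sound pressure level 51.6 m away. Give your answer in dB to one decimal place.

39.6 dB

The power spreads over a hemisphere of area 2π·r², so L_p = L_w − 10·log₁₀(2π·r²).
2π·r² = 1.673e+04 m², 10·log₁₀ of that is 42.235 dB.
L_p = 81.8 − 42.235 = 39.57 dB.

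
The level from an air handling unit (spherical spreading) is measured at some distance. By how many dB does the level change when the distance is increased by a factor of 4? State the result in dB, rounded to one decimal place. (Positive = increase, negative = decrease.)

-12.0 dB

With spherical spreading the level changes by −20·log₁₀(r₂/r₁).
ΔL = −20·log₁₀(4) = -12.04 dB.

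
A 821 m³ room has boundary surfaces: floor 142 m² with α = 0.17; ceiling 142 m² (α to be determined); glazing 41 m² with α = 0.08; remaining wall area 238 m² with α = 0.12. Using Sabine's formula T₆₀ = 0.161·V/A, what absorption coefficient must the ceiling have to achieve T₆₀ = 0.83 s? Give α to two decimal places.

A = 0.161·V/T₆₀ = 0.161·821/0.83 = 159.25 m² sabins.
Absorption from the other surfaces = 142·0.17 + 41·0.08 + 238·0.12 = 55.98 m², so the ceiling must supply 103.27 m² over 142 m².
α = 103.27/142 = 0.727.

0.73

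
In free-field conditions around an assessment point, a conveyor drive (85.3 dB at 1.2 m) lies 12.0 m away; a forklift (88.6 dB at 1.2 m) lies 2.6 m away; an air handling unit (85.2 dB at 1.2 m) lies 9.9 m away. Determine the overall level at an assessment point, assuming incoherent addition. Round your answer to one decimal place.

Apply inverse-square spreading to bring every level to the receiver, then sum 10^(L/10).
conveyor drive: 85.3 − 20·log₁₀(12.0/1.2) = 85.3 − 20.00 = 65.30 dB.
forklift: 88.6 − 20·log₁₀(2.6/1.2) = 88.6 − 6.72 = 81.88 dB.
air handling unit: 85.2 − 20·log₁₀(9.9/1.2) = 85.2 − 18.33 = 66.87 dB.
Σ 10^(L/10) = 1.626e+08 → L_total = 10·log₁₀(1.626e+08) = 82.11 dB.

82.1 dB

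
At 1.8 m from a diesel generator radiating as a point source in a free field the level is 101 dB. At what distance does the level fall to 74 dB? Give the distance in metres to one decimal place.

Point-source spreading drops the level by 20·log₁₀(r₂/r₁); inverting, r₂/r₁ = 10^(ΔL/20).
r₂ = 1.8·10^((101−74)/20) = 1.8·10^(27.0/20) = 40.30 m.

40.3 m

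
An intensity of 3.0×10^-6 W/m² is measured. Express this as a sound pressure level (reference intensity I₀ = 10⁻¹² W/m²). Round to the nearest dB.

65 dB

L = 10·log₁₀(I/I₀) = 10·log₁₀(3.0×10^-6/10⁻¹²) = 10·log₁₀(3.0×10^6).
L = 10·(0.4771 + 6) = 64.77 dB.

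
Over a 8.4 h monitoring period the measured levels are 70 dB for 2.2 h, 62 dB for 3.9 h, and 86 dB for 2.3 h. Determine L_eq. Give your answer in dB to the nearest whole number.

Weight each interval's intensity by its duration and average over T = 8.4 h:
Σ tᵢ·10^(Lᵢ/10) = 2.2·10^(70/10) + 3.9·10^(62/10) + 2.3·10^(86/10) = 9.438e+08.
L_eq = 10·log₁₀(9.438e+08/8.4) = 80.51 dB.

81 dB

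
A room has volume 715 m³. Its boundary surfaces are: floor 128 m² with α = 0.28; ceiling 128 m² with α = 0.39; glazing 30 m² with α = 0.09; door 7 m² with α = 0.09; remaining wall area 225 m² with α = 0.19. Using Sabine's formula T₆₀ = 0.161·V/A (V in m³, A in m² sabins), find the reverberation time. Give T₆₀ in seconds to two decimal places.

0.87 s

Total absorption A = 128·0.28 + 128·0.39 + 30·0.09 + 7·0.09 + 225·0.19 = 131.84 m² sabins.
T₆₀ = 0.161·V/A = 0.161·715/131.84 = 0.873 s.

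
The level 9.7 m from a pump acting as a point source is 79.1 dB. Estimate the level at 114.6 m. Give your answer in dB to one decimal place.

For a point source, L₂ = L₁ − 20·log₁₀(r₂/r₁).
L₂ = 79.1 − 20·log₁₀(114.6/9.7) = 79.1 − 21.448 = 57.65 dB.

57.7 dB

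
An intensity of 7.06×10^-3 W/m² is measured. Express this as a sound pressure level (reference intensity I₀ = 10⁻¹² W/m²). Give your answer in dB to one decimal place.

98.5 dB

L = 10·log₁₀(I/I₀) = 10·log₁₀(7.06×10^-3/10⁻¹²) = 10·log₁₀(7.06×10^9).
L = 10·(0.8488 + 9) = 98.49 dB.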